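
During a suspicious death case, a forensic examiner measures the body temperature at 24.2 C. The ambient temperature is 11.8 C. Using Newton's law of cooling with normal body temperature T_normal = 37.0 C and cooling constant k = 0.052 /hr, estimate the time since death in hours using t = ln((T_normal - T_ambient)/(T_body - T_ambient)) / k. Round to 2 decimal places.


Using Newton's law of cooling:
t = ln((T_normal - T_ambient) / (T_body - T_ambient)) / k
T_normal - T_ambient = 25.2
T_body - T_ambient = 12.4
Ratio = 2.032258
ln(ratio) = 0.709147
t = 0.709147 / 0.052 = 13.64 hours

13.64


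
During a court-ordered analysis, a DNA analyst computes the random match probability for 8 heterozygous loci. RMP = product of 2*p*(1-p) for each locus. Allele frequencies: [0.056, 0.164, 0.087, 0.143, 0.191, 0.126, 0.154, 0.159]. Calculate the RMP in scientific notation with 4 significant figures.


Computing RMP for 8 loci:
Locus 1: 2 * 0.056 * 0.944 = 0.105728
Locus 2: 2 * 0.164 * 0.836 = 0.274208
Locus 3: 2 * 0.087 * 0.913 = 0.158862
Locus 4: 2 * 0.143 * 0.857 = 0.245102
Locus 5: 2 * 0.191 * 0.809 = 0.309038
Locus 6: 2 * 0.126 * 0.874 = 0.220248
Locus 7: 2 * 0.154 * 0.846 = 0.260568
Locus 8: 2 * 0.159 * 0.841 = 0.267438
RMP = 5.354e-06

5.354e-06


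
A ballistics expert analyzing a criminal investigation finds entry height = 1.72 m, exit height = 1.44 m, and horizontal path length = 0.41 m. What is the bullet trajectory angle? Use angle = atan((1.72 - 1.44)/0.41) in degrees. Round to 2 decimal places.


Bullet trajectory angle:
Height difference = 1.72 - 1.44 = 0.28 m
angle = atan(0.28 / 0.41)
angle = atan(0.682927)
angle = 34.33 degrees

34.33


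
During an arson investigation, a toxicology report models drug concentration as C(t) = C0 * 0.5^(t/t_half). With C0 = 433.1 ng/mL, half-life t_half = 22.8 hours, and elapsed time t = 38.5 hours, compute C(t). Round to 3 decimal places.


Drug concentration decay:
Number of half-lives = t / t_half = 38.5 / 22.8 = 1.688596
Decay factor = 0.5^1.688596 = 0.31022869
C(t) = 433.1 * 0.31022869 = 134.360 ng/mL

134.360


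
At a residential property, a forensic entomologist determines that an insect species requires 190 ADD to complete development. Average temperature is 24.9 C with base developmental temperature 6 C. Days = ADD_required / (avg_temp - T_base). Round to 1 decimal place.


Insect development time:
Effective temperature = avg_temp - T_base = 24.9 - 6 = 18.9 C
Days = ADD / effective_temp = 190 / 18.9 = 10.1 days

10.1


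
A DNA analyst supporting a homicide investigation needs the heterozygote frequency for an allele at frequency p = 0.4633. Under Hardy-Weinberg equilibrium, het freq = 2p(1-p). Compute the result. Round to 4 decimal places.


Hardy-Weinberg heterozygote frequency:
q = 1 - p = 1 - 0.4633 = 0.5367
2pq = 2 * 0.4633 * 0.5367 = 0.4973

0.4973


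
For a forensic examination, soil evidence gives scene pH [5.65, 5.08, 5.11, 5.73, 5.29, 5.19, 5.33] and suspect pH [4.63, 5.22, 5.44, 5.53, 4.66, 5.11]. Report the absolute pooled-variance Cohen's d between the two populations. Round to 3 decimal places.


Pooled-variance Cohen's d for soil pH comparison:
Scene mean = 37.38 / 7 = 5.34
Suspect mean = 30.59 / 6 = 5.098333
Scene sample variance s_s^2 = 0.065633
Suspect sample variance s_c^2 = 0.145897
Pooled variance = ((n_s-1)*s_s^2 + (n_c-1)*s_c^2) / (n_s + n_c - 2) = 0.102117
Pooled SD = sqrt(0.102117) = 0.319558
Mean difference = 0.241667
|d| = |0.241667| / 0.319558 = 0.756

0.756


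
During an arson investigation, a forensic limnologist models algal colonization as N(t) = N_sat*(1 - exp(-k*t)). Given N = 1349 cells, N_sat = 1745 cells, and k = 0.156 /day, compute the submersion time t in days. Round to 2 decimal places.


PMSI from diatom colonization curve:
N / N_sat = 1349 / 1745 = 0.773066
1 - N/N_sat = 0.226934
ln(1 - N/N_sat) = -1.483096
t = -ln(1 - N/N_sat) / k = -(-1.483096) / 0.156 = 9.51 days

9.51


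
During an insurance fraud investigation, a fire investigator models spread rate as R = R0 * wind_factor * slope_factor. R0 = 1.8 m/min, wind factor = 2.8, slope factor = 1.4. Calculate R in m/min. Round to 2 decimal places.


Fire spread rate calculation:
R = R0 * wind_factor * slope_factor
= 1.8 * 2.8 * 1.4
= 5.04 * 1.4
= 7.06 m/min

7.06


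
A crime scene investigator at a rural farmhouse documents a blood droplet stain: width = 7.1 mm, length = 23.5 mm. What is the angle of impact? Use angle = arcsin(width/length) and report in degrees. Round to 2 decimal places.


Blood spatter impact angle calculation:
width / length = 7.1 / 23.5 = 0.302128
angle = arcsin(0.302128)
angle = 17.59 degrees

17.59


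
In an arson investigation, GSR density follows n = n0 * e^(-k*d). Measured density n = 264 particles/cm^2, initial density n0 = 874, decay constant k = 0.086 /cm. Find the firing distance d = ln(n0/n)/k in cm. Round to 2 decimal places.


GSR distance calculation:
n0/n = 874 / 264 = 3.310606
ln(n0/n) = 1.197131
d = 1.197131 / 0.086 = 13.92 cm

13.92


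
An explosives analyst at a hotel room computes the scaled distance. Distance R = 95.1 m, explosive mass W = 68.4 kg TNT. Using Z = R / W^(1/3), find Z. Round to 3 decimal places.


Scaled distance calculation:
W^(1/3) = 68.4^(1/3) = 4.089643
Z = R / W^(1/3) = 95.1 / 4.089643
Z = 23.254 m/kg^(1/3)

23.254


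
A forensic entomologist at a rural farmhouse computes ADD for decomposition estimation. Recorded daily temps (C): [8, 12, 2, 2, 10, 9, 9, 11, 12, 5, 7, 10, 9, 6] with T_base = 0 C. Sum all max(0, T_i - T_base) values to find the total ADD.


Computing ADD day by day:
Day 1: max(0, 8 - 0) = 8
Day 2: max(0, 12 - 0) = 12
Day 3: max(0, 2 - 0) = 2
Day 4: max(0, 2 - 0) = 2
Day 5: max(0, 10 - 0) = 10
Day 6: max(0, 9 - 0) = 9
Day 7: max(0, 9 - 0) = 9
Day 8: max(0, 11 - 0) = 11
Day 9: max(0, 12 - 0) = 12
Day 10: max(0, 5 - 0) = 5
Day 11: max(0, 7 - 0) = 7
Day 12: max(0, 10 - 0) = 10
Day 13: max(0, 9 - 0) = 9
Day 14: max(0, 6 - 0) = 6
Total ADD = 112

112


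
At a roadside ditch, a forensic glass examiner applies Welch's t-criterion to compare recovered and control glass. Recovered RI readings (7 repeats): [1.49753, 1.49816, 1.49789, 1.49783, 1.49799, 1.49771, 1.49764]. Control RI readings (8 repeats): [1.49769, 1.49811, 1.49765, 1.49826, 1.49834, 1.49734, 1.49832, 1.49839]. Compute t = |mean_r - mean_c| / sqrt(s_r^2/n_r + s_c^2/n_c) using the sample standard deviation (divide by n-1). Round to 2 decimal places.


Welch's t-criterion for glass RI comparison:
Recovered mean = sum / n_r = 10.48475 / 7 = 1.4978214
Control mean = sum / n_c = 11.9841 / 8 = 1.4980125
Recovered sample variance s_r^2 = 4.63476e-08
Control sample variance s_c^2 = 1.57536e-07
Welch SE (unpooled) = sqrt(s_r^2/n_r + s_c^2/n_c) = sqrt(6.62109e-09 + 1.9692e-08) = sqrt(2.63131e-08) = 0.000162213
|mean_r - mean_c| = 0.000191071
t = 0.000191071 / 0.000162213 = 1.18

1.18


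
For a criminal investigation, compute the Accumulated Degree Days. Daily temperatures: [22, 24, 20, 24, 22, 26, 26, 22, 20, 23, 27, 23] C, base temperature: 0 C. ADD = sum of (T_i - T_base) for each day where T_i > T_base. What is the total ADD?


Computing ADD day by day:
Day 1: max(0, 22 - 0) = 22
Day 2: max(0, 24 - 0) = 24
Day 3: max(0, 20 - 0) = 20
Day 4: max(0, 24 - 0) = 24
Day 5: max(0, 22 - 0) = 22
Day 6: max(0, 26 - 0) = 26
Day 7: max(0, 26 - 0) = 26
Day 8: max(0, 22 - 0) = 22
Day 9: max(0, 20 - 0) = 20
Day 10: max(0, 23 - 0) = 23
Day 11: max(0, 27 - 0) = 27
Day 12: max(0, 23 - 0) = 23
Total ADD = 279

279


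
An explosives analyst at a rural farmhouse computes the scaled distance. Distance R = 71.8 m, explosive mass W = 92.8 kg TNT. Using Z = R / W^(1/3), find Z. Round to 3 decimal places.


Scaled distance calculation:
W^(1/3) = 92.8^(1/3) = 4.527405
Z = R / W^(1/3) = 71.8 / 4.527405
Z = 15.859 m/kg^(1/3)

15.859


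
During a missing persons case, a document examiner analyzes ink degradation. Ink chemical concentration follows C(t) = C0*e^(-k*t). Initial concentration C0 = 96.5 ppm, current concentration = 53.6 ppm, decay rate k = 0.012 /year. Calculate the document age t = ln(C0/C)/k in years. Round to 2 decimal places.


Document age estimation:
C0/C = 96.5 / 53.6 = 1.800373
ln(C0/C) = 0.587994
t = 0.587994 / 0.012 = 49.00 years

49.00


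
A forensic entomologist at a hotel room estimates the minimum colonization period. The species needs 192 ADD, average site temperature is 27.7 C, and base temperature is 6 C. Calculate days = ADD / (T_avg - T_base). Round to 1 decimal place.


Insect development time:
Effective temperature = avg_temp - T_base = 27.7 - 6 = 21.7 C
Days = ADD / effective_temp = 192 / 21.7 = 8.8 days

8.8


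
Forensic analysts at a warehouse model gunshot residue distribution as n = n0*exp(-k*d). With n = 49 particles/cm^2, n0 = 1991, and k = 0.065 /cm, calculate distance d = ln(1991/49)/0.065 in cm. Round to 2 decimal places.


GSR distance calculation:
n0/n = 1991 / 49 = 40.632653
ln(n0/n) = 3.704572
d = 3.704572 / 0.065 = 56.99 cm

56.99


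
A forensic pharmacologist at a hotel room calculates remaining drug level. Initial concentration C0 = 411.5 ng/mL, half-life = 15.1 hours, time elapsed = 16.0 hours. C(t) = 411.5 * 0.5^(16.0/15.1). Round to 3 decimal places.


Drug concentration decay:
Number of half-lives = t / t_half = 16.0 / 15.1 = 1.059603
Decay factor = 0.5^1.059603 = 0.47976406
C(t) = 411.5 * 0.47976406 = 197.423 ng/mL

197.423


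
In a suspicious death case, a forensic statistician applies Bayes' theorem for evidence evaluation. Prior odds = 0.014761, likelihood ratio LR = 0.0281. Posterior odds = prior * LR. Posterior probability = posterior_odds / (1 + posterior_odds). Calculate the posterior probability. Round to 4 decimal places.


Bayesian evidence evaluation:
Posterior odds = prior_odds * LR = 0.014761 * 0.0281 = 0.0004147841
Posterior probability = posterior_odds / (1 + posterior_odds)
= 0.0004147841 / (1 + 0.0004147841)
= 0.0004147841 / 1.0004147841
= 0.0004

0.0004


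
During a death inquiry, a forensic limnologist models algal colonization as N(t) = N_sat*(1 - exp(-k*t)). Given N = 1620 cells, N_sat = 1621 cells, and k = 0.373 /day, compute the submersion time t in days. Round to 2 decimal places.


PMSI from diatom colonization curve:
N / N_sat = 1620 / 1621 = 0.999383
1 - N/N_sat = 0.000617
ln(1 - N/N_sat) = -7.390642
t = -ln(1 - N/N_sat) / k = -(-7.390642) / 0.373 = 19.81 days

19.81


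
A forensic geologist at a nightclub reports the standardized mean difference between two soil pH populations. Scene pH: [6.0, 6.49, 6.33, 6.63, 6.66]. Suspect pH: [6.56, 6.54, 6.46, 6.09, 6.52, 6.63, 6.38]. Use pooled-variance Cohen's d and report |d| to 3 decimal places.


Pooled-variance Cohen's d for soil pH comparison:
Scene mean = 32.11 / 5 = 6.422
Suspect mean = 45.18 / 7 = 6.454286
Scene sample variance s_s^2 = 0.07277
Suspect sample variance s_c^2 = 0.031995
Pooled variance = ((n_s-1)*s_s^2 + (n_c-1)*s_c^2) / (n_s + n_c - 2) = 0.048305
Pooled SD = sqrt(0.048305) = 0.219784
Mean difference = -0.032286
|d| = |-0.032286| / 0.219784 = 0.147

0.147


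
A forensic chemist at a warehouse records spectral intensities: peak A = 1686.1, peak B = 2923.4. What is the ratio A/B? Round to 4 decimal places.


Spectral peak ratio:
Peak A = 1686.1 counts
Peak B = 2923.4 counts
Ratio = 1686.1 / 2923.4 = 0.5768

0.5768


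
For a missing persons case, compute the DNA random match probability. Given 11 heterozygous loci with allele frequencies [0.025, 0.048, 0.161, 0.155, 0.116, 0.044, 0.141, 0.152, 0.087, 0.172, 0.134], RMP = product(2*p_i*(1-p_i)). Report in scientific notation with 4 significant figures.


Computing RMP for 11 loci:
Locus 1: 2 * 0.025 * 0.975 = 0.04875
Locus 2: 2 * 0.048 * 0.952 = 0.091392
Locus 3: 2 * 0.161 * 0.839 = 0.270158
Locus 4: 2 * 0.155 * 0.845 = 0.26195
Locus 5: 2 * 0.116 * 0.884 = 0.205088
Locus 6: 2 * 0.044 * 0.956 = 0.084128
Locus 7: 2 * 0.141 * 0.859 = 0.242238
Locus 8: 2 * 0.152 * 0.848 = 0.257792
Locus 9: 2 * 0.087 * 0.913 = 0.158862
Locus 10: 2 * 0.172 * 0.828 = 0.284832
Locus 11: 2 * 0.134 * 0.866 = 0.232088
RMP = 3.568e-09

3.568e-09


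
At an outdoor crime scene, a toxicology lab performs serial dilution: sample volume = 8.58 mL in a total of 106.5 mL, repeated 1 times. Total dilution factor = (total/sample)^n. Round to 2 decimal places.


Dilution factor calculation:
Single dilution = V_total / V_sample = 106.5 / 8.58 ≈ 12.412587
Number of dilutions = 1
Total DF = (106.5 / 8.58)^1 (full precision, rounded at the end) = 12.41

12.41


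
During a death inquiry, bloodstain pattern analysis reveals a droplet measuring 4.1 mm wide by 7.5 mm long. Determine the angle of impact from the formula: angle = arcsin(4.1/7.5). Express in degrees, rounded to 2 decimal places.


Blood spatter impact angle calculation:
width / length = 4.1 / 7.5 = 0.546667
angle = arcsin(0.546667)
angle = 33.14 degrees

33.14


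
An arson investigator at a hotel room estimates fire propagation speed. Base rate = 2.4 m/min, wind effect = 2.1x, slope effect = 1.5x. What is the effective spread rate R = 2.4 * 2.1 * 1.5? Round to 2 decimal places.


Fire spread rate calculation:
R = R0 * wind_factor * slope_factor
= 2.4 * 2.1 * 1.5
= 5.04 * 1.5
= 7.56 m/min

7.56


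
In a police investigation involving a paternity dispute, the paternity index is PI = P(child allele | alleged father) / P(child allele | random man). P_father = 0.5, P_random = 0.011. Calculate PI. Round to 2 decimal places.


Paternity Index calculation:
PI = P(allele|father) / P(allele|random)
PI = 0.5 / 0.011
PI = 45.45

45.45


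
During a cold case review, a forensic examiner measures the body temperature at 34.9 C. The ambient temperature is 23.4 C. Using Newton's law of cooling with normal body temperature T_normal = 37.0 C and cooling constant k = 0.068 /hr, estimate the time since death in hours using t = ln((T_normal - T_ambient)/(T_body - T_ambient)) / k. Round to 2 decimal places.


Using Newton's law of cooling:
t = ln((T_normal - T_ambient) / (T_body - T_ambient)) / k
T_normal - T_ambient = 13.6
T_body - T_ambient = 11.5
Ratio = 1.182609
ln(ratio) = 0.167723
t = 0.167723 / 0.068 = 2.47 hours

2.47


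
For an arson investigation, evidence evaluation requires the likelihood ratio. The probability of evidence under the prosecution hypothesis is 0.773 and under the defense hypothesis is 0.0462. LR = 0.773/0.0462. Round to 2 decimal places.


Likelihood ratio calculation:
LR = P(E|Hp) / P(E|Hd)
LR = 0.773 / 0.0462
LR = 16.73

16.73


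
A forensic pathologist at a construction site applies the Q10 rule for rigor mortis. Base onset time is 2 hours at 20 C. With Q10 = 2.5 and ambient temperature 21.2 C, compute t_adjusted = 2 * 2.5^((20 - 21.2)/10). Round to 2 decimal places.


Rigor mortis time adjustment:
Exponent = (T_ref - T_actual) / 10 = (20 - 21.2) / 10 = -0.12
Q10 factor = 2.5^-0.12 = 0.89587
t_adjusted = 2 * 0.89587 = 1.79 hours

1.79


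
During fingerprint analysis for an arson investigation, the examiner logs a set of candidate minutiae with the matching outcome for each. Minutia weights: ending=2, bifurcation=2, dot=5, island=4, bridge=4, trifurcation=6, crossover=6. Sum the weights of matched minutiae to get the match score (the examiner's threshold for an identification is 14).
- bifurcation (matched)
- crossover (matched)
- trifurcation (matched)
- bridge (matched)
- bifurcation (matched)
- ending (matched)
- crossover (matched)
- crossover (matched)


Weighted minutiae match score:
  bifurcation: matched, +2 (running total 2)
  crossover: matched, +6 (running total 8)
  trifurcation: matched, +6 (running total 14)
  bridge: matched, +4 (running total 18)
  bifurcation: matched, +2 (running total 20)
  ending: matched, +2 (running total 22)
  crossover: matched, +6 (running total 28)
  crossover: matched, +6 (running total 34)
Total score = 34
Threshold = 14; verdict = identification

34


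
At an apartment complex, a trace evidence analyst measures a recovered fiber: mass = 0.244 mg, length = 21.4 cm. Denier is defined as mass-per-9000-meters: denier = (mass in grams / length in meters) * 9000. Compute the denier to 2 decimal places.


Denier calculation:
Mass in grams = 0.244 mg / 1000 = 0.000244 g
Length in meters = 21.4 cm / 100 = 0.214 m
Linear density = mass / length = 0.000244 / 0.214 = 0.00114019 g/m
Denier = (g/m) * 9000 = 0.00114019 * 9000 = 10.26

10.26


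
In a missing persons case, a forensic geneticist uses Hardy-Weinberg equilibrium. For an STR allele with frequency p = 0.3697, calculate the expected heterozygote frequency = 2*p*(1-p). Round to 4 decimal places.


Hardy-Weinberg heterozygote frequency:
q = 1 - p = 1 - 0.3697 = 0.6303
2pq = 2 * 0.3697 * 0.6303 = 0.4660

0.4660


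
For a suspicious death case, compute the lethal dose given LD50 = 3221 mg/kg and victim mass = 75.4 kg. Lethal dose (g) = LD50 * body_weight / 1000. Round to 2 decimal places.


Lethal dose calculation:
Lethal dose = LD50 * body_weight / 1000
= 3221 * 75.4 / 1000
= 242863.4 / 1000
= 242.86 g

242.86


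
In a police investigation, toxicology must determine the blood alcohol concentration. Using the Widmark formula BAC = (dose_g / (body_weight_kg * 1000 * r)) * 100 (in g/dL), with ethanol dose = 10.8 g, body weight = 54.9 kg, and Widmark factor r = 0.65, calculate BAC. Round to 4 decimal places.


Applying the Widmark formula:
BAC = (dose_g / (body_wt * 1000 * r)) * 100
Denominator = 54.9 * 1000 * 0.65 = 35685
BAC = (10.8 / 35685) * 100
BAC = 0.0303 g/dL

0.0303


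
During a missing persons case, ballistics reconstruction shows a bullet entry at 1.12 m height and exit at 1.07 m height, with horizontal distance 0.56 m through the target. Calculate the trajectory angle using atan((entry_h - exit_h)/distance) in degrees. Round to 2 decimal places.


Bullet trajectory angle:
Height difference = 1.12 - 1.07 = 0.05 m
angle = atan(0.05 / 0.56)
angle = atan(0.089286)
angle = 5.10 degrees

5.10


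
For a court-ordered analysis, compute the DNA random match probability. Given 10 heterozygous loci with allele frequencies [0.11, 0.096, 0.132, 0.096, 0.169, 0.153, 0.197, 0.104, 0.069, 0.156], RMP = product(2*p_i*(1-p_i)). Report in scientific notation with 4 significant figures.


Computing RMP for 10 loci:
Locus 1: 2 * 0.11 * 0.89 = 0.1958
Locus 2: 2 * 0.096 * 0.904 = 0.173568
Locus 3: 2 * 0.132 * 0.868 = 0.229152
Locus 4: 2 * 0.096 * 0.904 = 0.173568
Locus 5: 2 * 0.169 * 0.831 = 0.280878
Locus 6: 2 * 0.153 * 0.847 = 0.259182
Locus 7: 2 * 0.197 * 0.803 = 0.316382
Locus 8: 2 * 0.104 * 0.896 = 0.186368
Locus 9: 2 * 0.069 * 0.931 = 0.128478
Locus 10: 2 * 0.156 * 0.844 = 0.263328
RMP = 1.963e-07

1.963e-07


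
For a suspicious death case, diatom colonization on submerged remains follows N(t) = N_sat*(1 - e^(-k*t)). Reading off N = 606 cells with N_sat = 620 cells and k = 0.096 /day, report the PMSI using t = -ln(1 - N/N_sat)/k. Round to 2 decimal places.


PMSI from diatom colonization curve:
N / N_sat = 606 / 620 = 0.977419
1 - N/N_sat = 0.022581
ln(1 - N/N_sat) = -3.790646
t = -ln(1 - N/N_sat) / k = -(-3.790646) / 0.096 = 39.49 days

39.49


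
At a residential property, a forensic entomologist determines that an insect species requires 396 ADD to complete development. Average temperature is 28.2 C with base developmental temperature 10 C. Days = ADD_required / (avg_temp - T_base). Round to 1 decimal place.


Insect development time:
Effective temperature = avg_temp - T_base = 28.2 - 10 = 18.2 C
Days = ADD / effective_temp = 396 / 18.2 = 21.8 days

21.8


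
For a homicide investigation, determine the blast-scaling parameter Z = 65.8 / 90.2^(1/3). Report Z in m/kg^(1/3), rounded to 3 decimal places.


Scaled distance calculation:
W^(1/3) = 90.2^(1/3) = 4.484722
Z = R / W^(1/3) = 65.8 / 4.484722
Z = 14.672 m/kg^(1/3)

14.672


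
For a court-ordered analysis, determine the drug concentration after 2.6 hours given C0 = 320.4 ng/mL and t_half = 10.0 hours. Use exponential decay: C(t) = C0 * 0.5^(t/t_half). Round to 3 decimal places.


Drug concentration decay:
Number of half-lives = t / t_half = 2.6 / 10.0 = 0.26
Decay factor = 0.5^0.26 = 0.83508792
C(t) = 320.4 * 0.83508792 = 267.562 ng/mL

267.562


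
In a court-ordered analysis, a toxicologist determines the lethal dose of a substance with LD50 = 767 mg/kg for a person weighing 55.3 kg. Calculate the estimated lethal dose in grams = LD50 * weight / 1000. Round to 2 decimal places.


Lethal dose calculation:
Lethal dose = LD50 * body_weight / 1000
= 767 * 55.3 / 1000
= 42415.1 / 1000
= 42.42 g

42.42


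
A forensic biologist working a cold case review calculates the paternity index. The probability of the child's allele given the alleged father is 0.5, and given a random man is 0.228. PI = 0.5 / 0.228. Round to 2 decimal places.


Paternity Index calculation:
PI = P(allele|father) / P(allele|random)
PI = 0.5 / 0.228
PI = 2.19

2.19


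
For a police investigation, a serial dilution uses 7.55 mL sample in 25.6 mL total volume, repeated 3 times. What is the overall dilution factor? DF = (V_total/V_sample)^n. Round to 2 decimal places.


Dilution factor calculation:
Single dilution = V_total / V_sample = 25.6 / 7.55 ≈ 3.390728
Number of dilutions = 3
Total DF = (25.6 / 7.55)^3 (full precision, rounded at the end) = 38.98

38.98


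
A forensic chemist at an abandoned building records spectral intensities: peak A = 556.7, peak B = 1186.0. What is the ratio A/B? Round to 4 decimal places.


Spectral peak ratio:
Peak A = 556.7 counts
Peak B = 1186.0 counts
Ratio = 556.7 / 1186.0 = 0.4694

0.4694


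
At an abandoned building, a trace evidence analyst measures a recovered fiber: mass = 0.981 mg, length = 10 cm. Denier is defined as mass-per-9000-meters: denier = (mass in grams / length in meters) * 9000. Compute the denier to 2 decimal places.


Denier calculation:
Mass in grams = 0.981 mg / 1000 = 0.000981 g
Length in meters = 10 cm / 100 = 0.1 m
Linear density = mass / length = 0.000981 / 0.1 = 0.00981 g/m
Denier = (g/m) * 9000 = 0.00981 * 9000 = 88.29

88.29


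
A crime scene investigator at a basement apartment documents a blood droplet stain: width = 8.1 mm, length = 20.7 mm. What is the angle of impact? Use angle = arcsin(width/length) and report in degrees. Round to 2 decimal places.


Blood spatter impact angle calculation:
width / length = 8.1 / 20.7 = 0.391304
angle = arcsin(0.391304)
angle = 23.04 degrees

23.04


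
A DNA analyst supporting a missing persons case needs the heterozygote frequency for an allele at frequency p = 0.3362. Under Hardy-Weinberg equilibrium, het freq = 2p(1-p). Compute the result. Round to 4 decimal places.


Hardy-Weinberg heterozygote frequency:
q = 1 - p = 1 - 0.3362 = 0.6638
2pq = 2 * 0.3362 * 0.6638 = 0.4463

0.4463


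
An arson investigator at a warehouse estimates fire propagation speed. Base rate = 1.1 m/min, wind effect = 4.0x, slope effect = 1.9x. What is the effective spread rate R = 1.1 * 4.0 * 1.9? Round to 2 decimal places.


Fire spread rate calculation:
R = R0 * wind_factor * slope_factor
= 1.1 * 4.0 * 1.9
= 4.4 * 1.9
= 8.36 m/min

8.36


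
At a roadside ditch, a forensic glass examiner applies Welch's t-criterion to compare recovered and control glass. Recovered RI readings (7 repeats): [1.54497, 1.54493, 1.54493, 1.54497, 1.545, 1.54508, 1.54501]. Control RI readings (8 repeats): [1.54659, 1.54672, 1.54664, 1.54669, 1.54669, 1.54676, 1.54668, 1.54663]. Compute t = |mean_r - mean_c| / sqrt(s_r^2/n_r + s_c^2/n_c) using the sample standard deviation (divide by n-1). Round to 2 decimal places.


Welch's t-criterion for glass RI comparison:
Recovered mean = sum / n_r = 10.81489 / 7 = 1.5449843
Control mean = sum / n_c = 12.3734 / 8 = 1.546675
Recovered sample variance s_r^2 = 2.72857e-09
Control sample variance s_c^2 = 2.88571e-09
Welch SE (unpooled) = sqrt(s_r^2/n_r + s_c^2/n_c) = sqrt(3.89796e-10 + 3.60714e-10) = sqrt(7.5051e-10) = 2.73954e-05
|mean_r - mean_c| = 0.00169071
t = 0.00169071 / 2.73954e-05 = 61.72

61.72


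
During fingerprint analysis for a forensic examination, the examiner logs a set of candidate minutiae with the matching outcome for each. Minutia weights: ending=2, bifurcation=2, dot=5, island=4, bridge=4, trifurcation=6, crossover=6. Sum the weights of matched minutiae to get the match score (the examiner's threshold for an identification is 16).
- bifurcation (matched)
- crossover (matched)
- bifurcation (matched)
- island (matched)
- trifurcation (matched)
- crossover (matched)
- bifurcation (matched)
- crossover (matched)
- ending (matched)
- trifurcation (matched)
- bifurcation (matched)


Weighted minutiae match score:
  bifurcation: matched, +2 (running total 2)
  crossover: matched, +6 (running total 8)
  bifurcation: matched, +2 (running total 10)
  island: matched, +4 (running total 14)
  trifurcation: matched, +6 (running total 20)
  crossover: matched, +6 (running total 26)
  bifurcation: matched, +2 (running total 28)
  crossover: matched, +6 (running total 34)
  ending: matched, +2 (running total 36)
  trifurcation: matched, +6 (running total 42)
  bifurcation: matched, +2 (running total 44)
Total score = 44
Threshold = 16; verdict = identification

44


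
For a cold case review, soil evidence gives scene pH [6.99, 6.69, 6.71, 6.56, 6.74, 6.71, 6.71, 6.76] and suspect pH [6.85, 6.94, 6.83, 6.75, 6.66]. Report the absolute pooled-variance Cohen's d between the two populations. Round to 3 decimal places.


Pooled-variance Cohen's d for soil pH comparison:
Scene mean = 53.87 / 8 = 6.73375
Suspect mean = 34.03 / 5 = 6.806
Scene sample variance s_s^2 = 0.014313
Suspect sample variance s_c^2 = 0.01123
Pooled variance = ((n_s-1)*s_s^2 + (n_c-1)*s_c^2) / (n_s + n_c - 2) = 0.013192
Pooled SD = sqrt(0.013192) = 0.114856
Mean difference = -0.07225
|d| = |-0.07225| / 0.114856 = 0.629

0.629


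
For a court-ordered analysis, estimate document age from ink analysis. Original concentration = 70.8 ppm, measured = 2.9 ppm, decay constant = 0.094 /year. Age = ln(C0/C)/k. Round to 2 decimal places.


Document age estimation:
C0/C = 70.8 / 2.9 = 24.413793
ln(C0/C) = 3.195148
t = 3.195148 / 0.094 = 33.99 years

33.99


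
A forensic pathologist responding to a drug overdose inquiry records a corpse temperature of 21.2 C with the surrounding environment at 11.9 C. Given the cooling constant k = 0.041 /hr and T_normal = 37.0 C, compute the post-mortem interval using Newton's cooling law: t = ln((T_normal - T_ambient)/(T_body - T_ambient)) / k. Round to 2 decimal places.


Using Newton's law of cooling:
t = ln((T_normal - T_ambient) / (T_body - T_ambient)) / k
T_normal - T_ambient = 25.1
T_body - T_ambient = 9.3
Ratio = 2.698925
ln(ratio) = 0.992854
t = 0.992854 / 0.041 = 24.22 hours

24.22


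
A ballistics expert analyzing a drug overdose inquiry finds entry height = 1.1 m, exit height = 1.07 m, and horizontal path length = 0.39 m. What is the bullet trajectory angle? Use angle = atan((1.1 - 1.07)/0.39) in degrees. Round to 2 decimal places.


Bullet trajectory angle:
Height difference = 1.1 - 1.07 = 0.03 m
angle = atan(0.03 / 0.39)
angle = atan(0.076923)
angle = 4.40 degrees

4.40


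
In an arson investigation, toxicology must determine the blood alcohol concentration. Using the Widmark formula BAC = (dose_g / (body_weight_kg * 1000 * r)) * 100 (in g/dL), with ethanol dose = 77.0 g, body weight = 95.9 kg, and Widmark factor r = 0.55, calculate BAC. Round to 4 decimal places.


Applying the Widmark formula:
BAC = (dose_g / (body_wt * 1000 * r)) * 100
Denominator = 95.9 * 1000 * 0.55 = 52745
BAC = (77.0 / 52745) * 100
BAC = 0.1460 g/dL

0.1460


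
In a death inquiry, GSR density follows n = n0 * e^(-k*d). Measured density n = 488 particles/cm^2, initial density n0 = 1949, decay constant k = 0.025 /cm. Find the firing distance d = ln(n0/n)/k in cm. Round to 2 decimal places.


GSR distance calculation:
n0/n = 1949 / 488 = 3.993852
ln(n0/n) = 1.384756
d = 1.384756 / 0.025 = 55.39 cm

55.39


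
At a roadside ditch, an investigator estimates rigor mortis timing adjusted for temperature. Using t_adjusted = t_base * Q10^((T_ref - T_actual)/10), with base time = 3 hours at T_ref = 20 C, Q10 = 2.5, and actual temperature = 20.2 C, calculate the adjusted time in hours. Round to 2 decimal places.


Rigor mortis time adjustment:
Exponent = (T_ref - T_actual) / 10 = (20 - 20.2) / 10 = -0.02
Q10 factor = 2.5^-0.02 = 0.98184
t_adjusted = 3 * 0.98184 = 2.95 hours

2.95


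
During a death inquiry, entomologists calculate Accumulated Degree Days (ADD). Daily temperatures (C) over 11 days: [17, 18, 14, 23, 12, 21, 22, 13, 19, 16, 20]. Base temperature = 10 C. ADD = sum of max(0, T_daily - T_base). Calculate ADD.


Computing ADD day by day:
Day 1: max(0, 17 - 10) = 7
Day 2: max(0, 18 - 10) = 8
Day 3: max(0, 14 - 10) = 4
Day 4: max(0, 23 - 10) = 13
Day 5: max(0, 12 - 10) = 2
Day 6: max(0, 21 - 10) = 11
Day 7: max(0, 22 - 10) = 12
Day 8: max(0, 13 - 10) = 3
Day 9: max(0, 19 - 10) = 9
Day 10: max(0, 16 - 10) = 6
Day 11: max(0, 20 - 10) = 10
Total ADD = 85

85


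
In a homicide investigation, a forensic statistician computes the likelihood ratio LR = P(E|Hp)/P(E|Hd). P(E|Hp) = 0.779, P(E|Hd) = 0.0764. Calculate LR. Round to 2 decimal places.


Likelihood ratio calculation:
LR = P(E|Hp) / P(E|Hd)
LR = 0.779 / 0.0764
LR = 10.20

10.20


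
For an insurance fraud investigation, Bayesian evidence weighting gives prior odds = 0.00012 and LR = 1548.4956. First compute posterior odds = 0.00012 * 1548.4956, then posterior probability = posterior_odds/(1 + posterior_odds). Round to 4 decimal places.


Bayesian evidence evaluation:
Posterior odds = prior_odds * LR = 0.00012 * 1548.4956 = 0.1858195
Posterior probability = posterior_odds / (1 + posterior_odds)
= 0.1858195 / (1 + 0.1858195)
= 0.1858195 / 1.1858195
= 0.1567

0.1567


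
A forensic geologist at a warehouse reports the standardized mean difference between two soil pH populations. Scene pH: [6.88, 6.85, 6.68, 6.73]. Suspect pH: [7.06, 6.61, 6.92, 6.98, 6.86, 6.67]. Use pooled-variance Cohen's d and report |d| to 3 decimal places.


Pooled-variance Cohen's d for soil pH comparison:
Scene mean = 27.14 / 4 = 6.785
Suspect mean = 41.1 / 6 = 6.85
Scene sample variance s_s^2 = 0.0091
Suspect sample variance s_c^2 = 0.0312
Pooled variance = ((n_s-1)*s_s^2 + (n_c-1)*s_c^2) / (n_s + n_c - 2) = 0.022912
Pooled SD = sqrt(0.022912) = 0.151367
Mean difference = -0.065
|d| = |-0.065| / 0.151367 = 0.429

0.429


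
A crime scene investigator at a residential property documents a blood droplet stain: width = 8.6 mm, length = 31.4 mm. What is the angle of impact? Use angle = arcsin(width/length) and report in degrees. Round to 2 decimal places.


Blood spatter impact angle calculation:
width / length = 8.6 / 31.4 = 0.273885
angle = arcsin(0.273885)
angle = 15.90 degrees

15.90


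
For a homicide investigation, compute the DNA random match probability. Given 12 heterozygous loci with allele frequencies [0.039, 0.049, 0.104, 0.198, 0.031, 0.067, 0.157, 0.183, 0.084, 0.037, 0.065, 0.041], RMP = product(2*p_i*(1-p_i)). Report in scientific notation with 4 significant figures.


Computing RMP for 12 loci:
Locus 1: 2 * 0.039 * 0.961 = 0.074958
Locus 2: 2 * 0.049 * 0.951 = 0.093198
Locus 3: 2 * 0.104 * 0.896 = 0.186368
Locus 4: 2 * 0.198 * 0.802 = 0.317592
Locus 5: 2 * 0.031 * 0.969 = 0.060078
Locus 6: 2 * 0.067 * 0.933 = 0.125022
Locus 7: 2 * 0.157 * 0.843 = 0.264702
Locus 8: 2 * 0.183 * 0.817 = 0.299022
Locus 9: 2 * 0.084 * 0.916 = 0.153888
Locus 10: 2 * 0.037 * 0.963 = 0.071262
Locus 11: 2 * 0.065 * 0.935 = 0.12155
Locus 12: 2 * 0.041 * 0.959 = 0.078638
RMP = 2.577e-11

2.577e-11


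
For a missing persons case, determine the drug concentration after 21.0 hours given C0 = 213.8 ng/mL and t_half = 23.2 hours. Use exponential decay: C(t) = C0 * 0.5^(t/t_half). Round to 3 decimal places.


Drug concentration decay:
Number of half-lives = t / t_half = 21.0 / 23.2 = 0.905172
Decay factor = 0.5^0.905172 = 0.53396904
C(t) = 213.8 * 0.53396904 = 114.163 ng/mL

114.163


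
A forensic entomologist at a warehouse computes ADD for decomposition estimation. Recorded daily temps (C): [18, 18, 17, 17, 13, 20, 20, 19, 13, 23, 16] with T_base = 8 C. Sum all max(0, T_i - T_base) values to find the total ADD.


Computing ADD day by day:
Day 1: max(0, 18 - 8) = 10
Day 2: max(0, 18 - 8) = 10
Day 3: max(0, 17 - 8) = 9
Day 4: max(0, 17 - 8) = 9
Day 5: max(0, 13 - 8) = 5
Day 6: max(0, 20 - 8) = 12
Day 7: max(0, 20 - 8) = 12
Day 8: max(0, 19 - 8) = 11
Day 9: max(0, 13 - 8) = 5
Day 10: max(0, 23 - 8) = 15
Day 11: max(0, 16 - 8) = 8
Total ADD = 106

106


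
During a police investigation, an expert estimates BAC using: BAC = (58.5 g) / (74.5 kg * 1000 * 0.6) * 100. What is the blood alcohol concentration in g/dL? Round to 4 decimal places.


Applying the Widmark formula:
BAC = (dose_g / (body_wt * 1000 * r)) * 100
Denominator = 74.5 * 1000 * 0.6 = 44700
BAC = (58.5 / 44700) * 100
BAC = 0.1309 g/dL

0.1309


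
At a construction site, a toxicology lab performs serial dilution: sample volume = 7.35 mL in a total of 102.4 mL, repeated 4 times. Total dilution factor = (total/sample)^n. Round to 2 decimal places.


Dilution factor calculation:
Single dilution = V_total / V_sample = 102.4 / 7.35 ≈ 13.931973
Number of dilutions = 4
Total DF = (102.4 / 7.35)^4 (full precision, rounded at the end) = 37674.76

37674.76


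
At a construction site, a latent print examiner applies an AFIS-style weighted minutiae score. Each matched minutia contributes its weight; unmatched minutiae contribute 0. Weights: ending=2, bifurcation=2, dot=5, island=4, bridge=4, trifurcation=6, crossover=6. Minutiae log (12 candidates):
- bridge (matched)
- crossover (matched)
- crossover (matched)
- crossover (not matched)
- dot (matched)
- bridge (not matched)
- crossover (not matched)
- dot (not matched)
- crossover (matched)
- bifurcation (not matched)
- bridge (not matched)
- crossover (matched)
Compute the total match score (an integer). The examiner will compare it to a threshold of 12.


Weighted minutiae match score:
  bridge: matched, +4 (running total 4)
  crossover: matched, +6 (running total 10)
  crossover: matched, +6 (running total 16)
  crossover: not matched, +0
  dot: matched, +5 (running total 21)
  bridge: not matched, +0
  crossover: not matched, +0
  dot: not matched, +0
  crossover: matched, +6 (running total 27)
  bifurcation: not matched, +0
  bridge: not matched, +0
  crossover: matched, +6 (running total 33)
Total score = 33
Threshold = 12; verdict = identification

33


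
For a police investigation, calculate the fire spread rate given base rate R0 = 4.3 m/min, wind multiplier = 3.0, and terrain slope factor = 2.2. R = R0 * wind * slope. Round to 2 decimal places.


Fire spread rate calculation:
R = R0 * wind_factor * slope_factor
= 4.3 * 3.0 * 2.2
= 12.9 * 2.2
= 28.38 m/min

28.38


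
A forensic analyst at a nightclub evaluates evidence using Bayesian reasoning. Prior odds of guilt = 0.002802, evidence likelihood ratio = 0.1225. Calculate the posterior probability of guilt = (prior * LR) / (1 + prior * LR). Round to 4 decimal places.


Bayesian evidence evaluation:
Posterior odds = prior_odds * LR = 0.002802 * 0.1225 = 0.000343245
Posterior probability = posterior_odds / (1 + posterior_odds)
= 0.000343245 / (1 + 0.000343245)
= 0.000343245 / 1.000343245
= 0.0003

0.0003


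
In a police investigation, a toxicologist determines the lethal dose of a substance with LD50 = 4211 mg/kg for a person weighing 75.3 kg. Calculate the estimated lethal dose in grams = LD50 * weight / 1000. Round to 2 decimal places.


Lethal dose calculation:
Lethal dose = LD50 * body_weight / 1000
= 4211 * 75.3 / 1000
= 317088.3 / 1000
= 317.09 g

317.09


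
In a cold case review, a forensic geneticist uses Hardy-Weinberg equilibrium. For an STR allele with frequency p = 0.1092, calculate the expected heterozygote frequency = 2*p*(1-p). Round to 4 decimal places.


Hardy-Weinberg heterozygote frequency:
q = 1 - p = 1 - 0.1092 = 0.8908
2pq = 2 * 0.1092 * 0.8908 = 0.1946

0.1946


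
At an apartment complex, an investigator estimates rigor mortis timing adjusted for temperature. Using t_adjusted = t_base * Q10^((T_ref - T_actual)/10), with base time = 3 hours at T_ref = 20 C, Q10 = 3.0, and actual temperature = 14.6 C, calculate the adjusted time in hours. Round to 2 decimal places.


Rigor mortis time adjustment:
Exponent = (T_ref - T_actual) / 10 = (20 - 14.6) / 10 = 0.54
Q10 factor = 3.0^0.54 = 1.80986
t_adjusted = 3 * 1.80986 = 5.43 hours

5.43


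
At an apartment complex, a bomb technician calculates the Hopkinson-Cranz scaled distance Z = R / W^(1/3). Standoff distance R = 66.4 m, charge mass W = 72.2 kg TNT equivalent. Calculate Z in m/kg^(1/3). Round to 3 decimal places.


Scaled distance calculation:
W^(1/3) = 72.2^(1/3) = 4.164016
Z = R / W^(1/3) = 66.4 / 4.164016
Z = 15.946 m/kg^(1/3)

15.946


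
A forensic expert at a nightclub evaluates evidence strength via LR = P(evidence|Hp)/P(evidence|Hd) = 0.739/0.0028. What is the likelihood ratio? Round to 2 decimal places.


Likelihood ratio calculation:
LR = P(E|Hp) / P(E|Hd)
LR = 0.739 / 0.0028
LR = 263.93

263.93


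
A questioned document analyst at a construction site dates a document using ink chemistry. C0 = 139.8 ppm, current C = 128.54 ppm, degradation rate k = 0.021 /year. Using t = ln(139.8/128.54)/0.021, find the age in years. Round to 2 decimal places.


Document age estimation:
C0/C = 139.8 / 128.54 = 1.087599
ln(C0/C) = 0.083973
t = 0.083973 / 0.021 = 4.00 years

4.00


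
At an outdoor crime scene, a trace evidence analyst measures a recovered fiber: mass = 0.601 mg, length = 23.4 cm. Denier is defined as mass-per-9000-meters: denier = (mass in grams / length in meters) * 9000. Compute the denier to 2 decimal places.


Denier calculation:
Mass in grams = 0.601 mg / 1000 = 0.000601 g
Length in meters = 23.4 cm / 100 = 0.234 m
Linear density = mass / length = 0.000601 / 0.234 = 0.00256838 g/m
Denier = (g/m) * 9000 = 0.00256838 * 9000 = 23.12

23.12


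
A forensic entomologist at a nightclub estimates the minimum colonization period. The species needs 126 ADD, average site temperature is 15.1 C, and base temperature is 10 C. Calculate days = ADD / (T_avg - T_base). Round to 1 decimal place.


Insect development time:
Effective temperature = avg_temp - T_base = 15.1 - 10 = 5.1 C
Days = ADD / effective_temp = 126 / 5.1 = 24.7 days

24.7


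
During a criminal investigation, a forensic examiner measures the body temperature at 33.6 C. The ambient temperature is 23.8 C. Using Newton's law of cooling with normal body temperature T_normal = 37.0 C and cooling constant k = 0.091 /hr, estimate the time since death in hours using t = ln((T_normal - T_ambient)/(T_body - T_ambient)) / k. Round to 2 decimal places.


Using Newton's law of cooling:
t = ln((T_normal - T_ambient) / (T_body - T_ambient)) / k
T_normal - T_ambient = 13.2
T_body - T_ambient = 9.8
Ratio = 1.346939
ln(ratio) = 0.297835
t = 0.297835 / 0.091 = 3.27 hours

3.27


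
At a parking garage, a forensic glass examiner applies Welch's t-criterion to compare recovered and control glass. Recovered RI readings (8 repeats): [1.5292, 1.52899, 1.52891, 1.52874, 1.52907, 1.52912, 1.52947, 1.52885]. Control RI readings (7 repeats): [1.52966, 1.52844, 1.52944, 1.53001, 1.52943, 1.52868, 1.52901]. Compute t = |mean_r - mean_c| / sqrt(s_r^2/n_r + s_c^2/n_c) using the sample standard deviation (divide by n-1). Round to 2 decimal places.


Welch's t-criterion for glass RI comparison:
Recovered mean = sum / n_r = 12.23235 / 8 = 1.5290438
Control mean = sum / n_c = 10.70467 / 7 = 1.5292386
Recovered sample variance s_r^2 = 5.18839e-08
Control sample variance s_c^2 = 3.08648e-07
Welch SE (unpooled) = sqrt(s_r^2/n_r + s_c^2/n_c) = sqrt(6.48549e-09 + 4.40925e-08) = sqrt(5.0578e-08) = 0.000224896
|mean_r - mean_c| = 0.000194821
t = 0.000194821 / 0.000224896 = 0.87

0.87


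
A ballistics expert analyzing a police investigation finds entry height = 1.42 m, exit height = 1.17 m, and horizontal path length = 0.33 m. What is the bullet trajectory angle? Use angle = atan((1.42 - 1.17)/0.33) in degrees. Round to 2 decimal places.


Bullet trajectory angle:
Height difference = 1.42 - 1.17 = 0.25 m
angle = atan(0.25 / 0.33)
angle = atan(0.757576)
angle = 37.15 degrees

37.15
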